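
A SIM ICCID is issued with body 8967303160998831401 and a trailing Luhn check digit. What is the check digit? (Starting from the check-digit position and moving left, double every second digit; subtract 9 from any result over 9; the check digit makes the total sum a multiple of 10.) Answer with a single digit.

8

Partial digits right→left: 1 0 4 1 3 8 8 9 9 0 6 1 3 0 3 7 6 9 8
Double every second digit counting from the check-digit position (so the 1st, 3rd, 5th, ... of the partial from the right).
  doubled (with −9 where >9): 2 8 6 7 9 3 6 6 3 7 → sum 57
  kept as-is: 0 1 8 9 0 1 0 7 9 → sum 35
Total = 57 + 35 = 92.
Check digit = (10 − (92 mod 10)) mod 10 = 8.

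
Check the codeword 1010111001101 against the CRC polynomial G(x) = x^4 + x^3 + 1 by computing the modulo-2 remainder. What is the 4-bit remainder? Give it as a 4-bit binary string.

Modulo-2 division of 1010111001101 by 11001:
  pos 0: 10101 XOR 11001 = 01100
  pos 1: 11001 XOR 11001 = 00000
  pos 6: 10011 XOR 11001 = 01010
  pos 7: 10100 XOR 11001 = 01101
  pos 8: 11011 XOR 11001 = 00010
Remainder = 0010 (nonzero — an error is detected).

0010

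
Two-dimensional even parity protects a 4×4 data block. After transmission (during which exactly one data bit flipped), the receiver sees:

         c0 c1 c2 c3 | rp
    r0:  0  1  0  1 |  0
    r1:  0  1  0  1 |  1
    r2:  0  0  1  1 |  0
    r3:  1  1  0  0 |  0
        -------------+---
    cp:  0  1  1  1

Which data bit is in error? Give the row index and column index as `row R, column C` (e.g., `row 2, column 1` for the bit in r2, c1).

row 1, column 0

Recompute each row's even parity and compare to rp:
  r0: data parity 0, sent rp 0 → ok
  r1: data parity 0, sent rp 1 → mismatch
  r2: data parity 0, sent rp 0 → ok
  r3: data parity 0, sent rp 0 → ok
Recompute each column's even parity and compare to cp:
  c0: data parity 1, sent cp 0 → mismatch
  c1: data parity 1, sent cp 1 → ok
  c2: data parity 1, sent cp 1 → ok
  c3: data parity 1, sent cp 1 → ok
Exactly one row (r1) and one column (c0) fail → the flipped bit is at their intersection.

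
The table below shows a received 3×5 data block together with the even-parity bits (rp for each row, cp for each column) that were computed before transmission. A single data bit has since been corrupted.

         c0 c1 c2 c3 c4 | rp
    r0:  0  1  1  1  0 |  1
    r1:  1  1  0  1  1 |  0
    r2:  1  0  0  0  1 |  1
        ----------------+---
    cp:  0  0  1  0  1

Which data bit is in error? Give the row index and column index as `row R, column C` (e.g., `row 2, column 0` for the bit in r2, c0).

row 2, column 4

Recompute each row's even parity and compare to rp:
  r0: data parity 1, sent rp 1 → ok
  r1: data parity 0, sent rp 0 → ok
  r2: data parity 0, sent rp 1 → mismatch
Recompute each column's even parity and compare to cp:
  c0: data parity 0, sent cp 0 → ok
  c1: data parity 0, sent cp 0 → ok
  c2: data parity 1, sent cp 1 → ok
  c3: data parity 0, sent cp 0 → ok
  c4: data parity 0, sent cp 1 → mismatch
Exactly one row (r2) and one column (c4) fail → the flipped bit is at their intersection.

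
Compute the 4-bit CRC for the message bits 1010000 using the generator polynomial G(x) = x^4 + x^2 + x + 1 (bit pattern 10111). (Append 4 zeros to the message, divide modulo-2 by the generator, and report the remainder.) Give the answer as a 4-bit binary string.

Append 4 zeros: 10100000000. Divide by 10111 (XOR where the leading bit is 1):
  pos 0: 10100 XOR 10111 = 00011
  pos 3: 11000 XOR 10111 = 01111
  pos 4: 11110 XOR 10111 = 01001
  pos 5: 10010 XOR 10111 = 00101
Remainder (last 4 bits) = 1010. This is the CRC / FCS.

1010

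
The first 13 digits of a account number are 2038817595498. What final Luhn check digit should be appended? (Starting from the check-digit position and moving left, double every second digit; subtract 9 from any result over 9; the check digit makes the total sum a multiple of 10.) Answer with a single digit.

Partial digits right→left: 8 9 4 5 9 5 7 1 8 8 3 0 2
Double every second digit counting from the check-digit position (so the 1st, 3rd, 5th, ... of the partial from the right).
  doubled (with −9 where >9): 7 8 9 5 7 6 4 → sum 46
  kept as-is: 9 5 5 1 8 0 → sum 28
Total = 46 + 28 = 74.
Check digit = (10 − (74 mod 10)) mod 10 = 6.

6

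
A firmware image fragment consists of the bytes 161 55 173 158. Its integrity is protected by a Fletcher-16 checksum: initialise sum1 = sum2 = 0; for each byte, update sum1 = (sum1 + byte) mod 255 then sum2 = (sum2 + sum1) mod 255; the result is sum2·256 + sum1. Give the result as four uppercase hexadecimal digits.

Running sums (mod 255):
  after byte 0 (161): sum1=161, sum2=161
  after byte 1 (55): sum1=216, sum2=122
  after byte 2 (173): sum1=134, sum2=1
  after byte 3 (158): sum1=37, sum2=38
Checksum = sum2·256 + sum1 = 38·256 + 37 = 9765 = 0x2625.

2625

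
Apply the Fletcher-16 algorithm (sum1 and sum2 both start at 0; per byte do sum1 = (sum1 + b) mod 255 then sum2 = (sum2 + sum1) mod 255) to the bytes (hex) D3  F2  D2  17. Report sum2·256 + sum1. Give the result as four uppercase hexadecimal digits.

E4B0

Running sums (mod 255):
  after byte 0 (D3): sum1=211, sum2=211
  after byte 1 (F2): sum1=198, sum2=154
  after byte 2 (D2): sum1=153, sum2=52
  after byte 3 (17): sum1=176, sum2=228
Checksum = sum2·256 + sum1 = 228·256 + 176 = 58544 = 0xE4B0.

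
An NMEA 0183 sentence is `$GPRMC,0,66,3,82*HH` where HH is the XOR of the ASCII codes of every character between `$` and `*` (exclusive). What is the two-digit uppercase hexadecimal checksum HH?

XOR the ASCII codes of the payload characters:
  'G' = 0x47 → acc = 0x47
  'P' = 0x50 → acc = 0x17
  'R' = 0x52 → acc = 0x45
  'M' = 0x4D → acc = 0x08
  'C' = 0x43 → acc = 0x4B
  ',' = 0x2C → acc = 0x67
  '0' = 0x30 → acc = 0x57
  ',' = 0x2C → acc = 0x7B
  '6' = 0x36 → acc = 0x4D
  '6' = 0x36 → acc = 0x7B
  ',' = 0x2C → acc = 0x57
  '3' = 0x33 → acc = 0x64
  ',' = 0x2C → acc = 0x48
  '8' = 0x38 → acc = 0x70
  '2' = 0x32 → acc = 0x42
Checksum = 0x42.

42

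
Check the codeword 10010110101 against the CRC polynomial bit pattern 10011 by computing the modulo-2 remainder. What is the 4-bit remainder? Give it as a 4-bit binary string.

Modulo-2 division of 10010110101 by 10011:
  pos 0: 10010 XOR 10011 = 00001
  pos 4: 11101 XOR 10011 = 01110
  pos 5: 11100 XOR 10011 = 01111
  pos 6: 11111 XOR 10011 = 01100
Remainder = 1100 (nonzero — an error is detected).

1100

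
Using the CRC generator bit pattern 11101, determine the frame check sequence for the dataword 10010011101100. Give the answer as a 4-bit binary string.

Append 4 zeros: 100100111011000000. Divide by 11101 (XOR where the leading bit is 1):
  pos 0: 10010 XOR 11101 = 01111
  pos 1: 11110 XOR 11101 = 00011
  pos 4: 11111 XOR 11101 = 00010
  pos 7: 10011 XOR 11101 = 01110
  pos 8: 11100 XOR 11101 = 00001
  pos 12: 10000 XOR 11101 = 01101
  pos 13: 11010 XOR 11101 = 00111
Remainder (last 4 bits) = 0111. This is the CRC / FCS.

0111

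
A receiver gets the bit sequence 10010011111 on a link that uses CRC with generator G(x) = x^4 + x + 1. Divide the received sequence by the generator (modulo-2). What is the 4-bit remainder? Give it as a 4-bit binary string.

Modulo-2 division of 10010011111 by 10011:
  pos 0: 10010 XOR 10011 = 00001
  pos 4: 10111 XOR 10011 = 00100
  pos 6: 10011 XOR 10011 = 00000
Remainder = 0000 (zero — the frame passes the CRC check).

0000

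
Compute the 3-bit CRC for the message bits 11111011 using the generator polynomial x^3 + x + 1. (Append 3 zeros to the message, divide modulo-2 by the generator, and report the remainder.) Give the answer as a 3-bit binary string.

Append 3 zeros: 11111011000. Divide by 1011 (XOR where the leading bit is 1):
  pos 0: 1111 XOR 1011 = 0100
  pos 1: 1001 XOR 1011 = 0010
  pos 3: 1001 XOR 1011 = 0010
  pos 5: 1010 XOR 1011 = 0001
Remainder (last 3 bits) = 100. This is the CRC / FCS.

100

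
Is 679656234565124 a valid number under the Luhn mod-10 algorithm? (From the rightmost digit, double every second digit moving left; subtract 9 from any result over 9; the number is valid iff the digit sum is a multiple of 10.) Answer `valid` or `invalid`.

From the right, keep odd positions and double even positions (subtract 9 from any doubled value over 9):
  doubled (positions 2,4,...): 4 1 1 6 3 3 5 → sum 23
  kept (positions 1,3,...): 4 1 6 4 2 5 9 6 → sum 37
Total = 60.
60 mod 10 = 0, so the number is valid.

valid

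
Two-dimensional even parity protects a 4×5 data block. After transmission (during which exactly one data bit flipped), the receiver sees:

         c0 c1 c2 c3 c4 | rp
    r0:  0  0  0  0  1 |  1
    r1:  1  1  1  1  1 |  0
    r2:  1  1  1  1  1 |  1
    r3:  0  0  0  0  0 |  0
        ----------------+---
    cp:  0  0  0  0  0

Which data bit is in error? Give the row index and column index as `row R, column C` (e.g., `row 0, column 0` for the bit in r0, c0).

Recompute each row's even parity and compare to rp:
  r0: data parity 1, sent rp 1 → ok
  r1: data parity 1, sent rp 0 → mismatch
  r2: data parity 1, sent rp 1 → ok
  r3: data parity 0, sent rp 0 → ok
Recompute each column's even parity and compare to cp:
  c0: data parity 0, sent cp 0 → ok
  c1: data parity 0, sent cp 0 → ok
  c2: data parity 0, sent cp 0 → ok
  c3: data parity 0, sent cp 0 → ok
  c4: data parity 1, sent cp 0 → mismatch
Exactly one row (r1) and one column (c4) fail → the flipped bit is at their intersection.

row 1, column 4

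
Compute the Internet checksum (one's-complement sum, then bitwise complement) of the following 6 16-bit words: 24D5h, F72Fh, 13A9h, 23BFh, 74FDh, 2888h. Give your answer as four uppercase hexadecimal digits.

One's-complement addition (fold any carry out of bit 15 back into bit 0):
  0x24D5 + 0xF72F = 0x11C04 → wrap carry → 0x1C05
  0x1C05 + 0x13A9 = 0x02FAE
  0x2FAE + 0x23BF = 0x0536D
  0x536D + 0x74FD = 0x0C86A
  0xC86A + 0x2888 = 0x0F0F2
One's-complement sum = 0xF0F2.
Checksum = ~0xF0F2 & 0xFFFF = 0x0F0D.

0F0D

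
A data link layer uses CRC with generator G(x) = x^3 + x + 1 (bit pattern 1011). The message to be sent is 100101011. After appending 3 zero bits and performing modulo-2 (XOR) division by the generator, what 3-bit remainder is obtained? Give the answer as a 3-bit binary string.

Append 3 zeros: 100101011000. Divide by 1011 (XOR where the leading bit is 1):
  pos 0: 1001 XOR 1011 = 0010
  pos 2: 1001 XOR 1011 = 0010
  pos 4: 1001 XOR 1011 = 0010
  pos 6: 1010 XOR 1011 = 0001
Remainder (last 3 bits) = 100. This is the CRC / FCS.

100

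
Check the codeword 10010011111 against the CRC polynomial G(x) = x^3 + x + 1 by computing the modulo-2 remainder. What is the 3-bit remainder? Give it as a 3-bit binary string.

000

Modulo-2 division of 10010011111 by 1011:
  pos 0: 1001 XOR 1011 = 0010
  pos 2: 1000 XOR 1011 = 0011
  pos 4: 1111 XOR 1011 = 0100
  pos 5: 1001 XOR 1011 = 0010
  pos 7: 1011 XOR 1011 = 0000
Remainder = 000 (zero — the frame passes the CRC check).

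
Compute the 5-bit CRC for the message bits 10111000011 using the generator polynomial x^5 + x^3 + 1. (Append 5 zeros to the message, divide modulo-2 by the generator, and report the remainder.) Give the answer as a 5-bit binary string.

11001

Append 5 zeros: 1011100001100000. Divide by 101001 (XOR where the leading bit is 1):
  pos 0: 101110 XOR 101001 = 000111
  pos 3: 111000 XOR 101001 = 010001
  pos 4: 100011 XOR 101001 = 001010
  pos 6: 101010 XOR 101001 = 000011
  pos 10: 110000 XOR 101001 = 011001
Remainder (last 5 bits) = 11001. This is the CRC / FCS.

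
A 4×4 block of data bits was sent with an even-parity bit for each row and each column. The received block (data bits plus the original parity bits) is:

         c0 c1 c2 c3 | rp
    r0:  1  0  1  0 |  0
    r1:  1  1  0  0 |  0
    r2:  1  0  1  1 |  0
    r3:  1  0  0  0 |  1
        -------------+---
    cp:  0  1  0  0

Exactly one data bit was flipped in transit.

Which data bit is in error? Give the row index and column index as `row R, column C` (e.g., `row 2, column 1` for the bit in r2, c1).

row 2, column 3

Recompute each row's even parity and compare to rp:
  r0: data parity 0, sent rp 0 → ok
  r1: data parity 0, sent rp 0 → ok
  r2: data parity 1, sent rp 0 → mismatch
  r3: data parity 1, sent rp 1 → ok
Recompute each column's even parity and compare to cp:
  c0: data parity 0, sent cp 0 → ok
  c1: data parity 1, sent cp 1 → ok
  c2: data parity 0, sent cp 0 → ok
  c3: data parity 1, sent cp 0 → mismatch
Exactly one row (r2) and one column (c3) fail → the flipped bit is at their intersection.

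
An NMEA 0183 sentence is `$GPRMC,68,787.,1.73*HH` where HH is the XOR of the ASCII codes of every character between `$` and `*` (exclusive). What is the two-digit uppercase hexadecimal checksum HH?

XOR the ASCII codes of the payload characters:
  'G' = 0x47 → acc = 0x47
  'P' = 0x50 → acc = 0x17
  'R' = 0x52 → acc = 0x45
  'M' = 0x4D → acc = 0x08
  'C' = 0x43 → acc = 0x4B
  ',' = 0x2C → acc = 0x67
  '6' = 0x36 → acc = 0x51
  '8' = 0x38 → acc = 0x69
  ',' = 0x2C → acc = 0x45
  '7' = 0x37 → acc = 0x72
  '8' = 0x38 → acc = 0x4A
  '7' = 0x37 → acc = 0x7D
  '.' = 0x2E → acc = 0x53
  ',' = 0x2C → acc = 0x7F
  '1' = 0x31 → acc = 0x4E
  '.' = 0x2E → acc = 0x60
  '7' = 0x37 → acc = 0x57
  '3' = 0x33 → acc = 0x64
Checksum = 0x64.

64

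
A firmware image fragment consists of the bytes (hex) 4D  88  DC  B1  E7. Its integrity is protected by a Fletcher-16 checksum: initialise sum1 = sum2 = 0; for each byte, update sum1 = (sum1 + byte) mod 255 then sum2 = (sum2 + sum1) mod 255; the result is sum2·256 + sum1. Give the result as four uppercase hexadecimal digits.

864C

Running sums (mod 255):
  after byte 0 (4D): sum1=77, sum2=77
  after byte 1 (88): sum1=213, sum2=35
  after byte 2 (DC): sum1=178, sum2=213
  after byte 3 (B1): sum1=100, sum2=58
  after byte 4 (E7): sum1=76, sum2=134
Checksum = sum2·256 + sum1 = 134·256 + 76 = 34380 = 0x864C.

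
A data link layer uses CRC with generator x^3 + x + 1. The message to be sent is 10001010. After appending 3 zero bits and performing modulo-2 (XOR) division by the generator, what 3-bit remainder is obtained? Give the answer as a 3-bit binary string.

000

Append 3 zeros: 10001010000. Divide by 1011 (XOR where the leading bit is 1):
  pos 0: 1000 XOR 1011 = 0011
  pos 2: 1110 XOR 1011 = 0101
  pos 3: 1011 XOR 1011 = 0000
Remainder (last 3 bits) = 000. This is the CRC / FCS.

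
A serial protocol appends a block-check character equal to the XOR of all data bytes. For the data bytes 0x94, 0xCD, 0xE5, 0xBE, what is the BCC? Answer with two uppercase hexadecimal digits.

XOR the bytes together:
  start with 0x94
  0x94 ⊕ 0xCD = 0x59
  0x59 ⊕ 0xE5 = 0xBC
  0xBC ⊕ 0xBE = 0x02

02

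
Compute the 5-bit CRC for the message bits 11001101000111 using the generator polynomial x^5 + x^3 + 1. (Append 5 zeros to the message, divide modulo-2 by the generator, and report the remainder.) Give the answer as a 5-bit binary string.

Append 5 zeros: 1100110100011100000. Divide by 101001 (XOR where the leading bit is 1):
  pos 0: 110011 XOR 101001 = 011010
  pos 1: 110100 XOR 101001 = 011101
  pos 2: 111011 XOR 101001 = 010010
  pos 3: 100100 XOR 101001 = 001101
  pos 5: 110100 XOR 101001 = 011101
  pos 6: 111011 XOR 101001 = 010010
  pos 7: 100101 XOR 101001 = 001100
  pos 9: 110010 XOR 101001 = 011011
  pos 10: 110110 XOR 101001 = 011111
  pos 11: 111110 XOR 101001 = 010111
  pos 12: 101110 XOR 101001 = 000111
Remainder (last 5 bits) = 01110. This is the CRC / FCS.

01110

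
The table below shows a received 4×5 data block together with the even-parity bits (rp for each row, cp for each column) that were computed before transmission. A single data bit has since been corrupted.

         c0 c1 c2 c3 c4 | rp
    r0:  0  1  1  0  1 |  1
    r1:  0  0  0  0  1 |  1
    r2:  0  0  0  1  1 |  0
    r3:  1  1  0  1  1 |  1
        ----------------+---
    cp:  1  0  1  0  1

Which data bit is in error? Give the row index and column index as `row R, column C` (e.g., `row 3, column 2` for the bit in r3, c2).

row 3, column 4

Recompute each row's even parity and compare to rp:
  r0: data parity 1, sent rp 1 → ok
  r1: data parity 1, sent rp 1 → ok
  r2: data parity 0, sent rp 0 → ok
  r3: data parity 0, sent rp 1 → mismatch
Recompute each column's even parity and compare to cp:
  c0: data parity 1, sent cp 1 → ok
  c1: data parity 0, sent cp 0 → ok
  c2: data parity 1, sent cp 1 → ok
  c3: data parity 0, sent cp 0 → ok
  c4: data parity 0, sent cp 1 → mismatch
Exactly one row (r3) and one column (c4) fail → the flipped bit is at their intersection.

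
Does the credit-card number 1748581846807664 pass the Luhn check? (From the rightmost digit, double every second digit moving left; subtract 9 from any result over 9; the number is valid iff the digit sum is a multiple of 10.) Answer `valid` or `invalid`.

invalid

From the right, keep odd positions and double even positions (subtract 9 from any doubled value over 9):
  doubled (positions 2,4,...): 3 5 7 8 2 1 8 2 → sum 36
  kept (positions 1,3,...): 4 6 0 6 8 8 8 7 → sum 47
Total = 83.
83 mod 10 = 3, so the number is invalid.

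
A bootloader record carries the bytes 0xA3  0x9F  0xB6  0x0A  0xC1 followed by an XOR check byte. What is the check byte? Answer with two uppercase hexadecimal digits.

41

XOR the bytes together:
  start with 0xA3
  0xA3 ⊕ 0x9F = 0x3C
  0x3C ⊕ 0xB6 = 0x8A
  0x8A ⊕ 0x0A = 0x80
  0x80 ⊕ 0xC1 = 0x41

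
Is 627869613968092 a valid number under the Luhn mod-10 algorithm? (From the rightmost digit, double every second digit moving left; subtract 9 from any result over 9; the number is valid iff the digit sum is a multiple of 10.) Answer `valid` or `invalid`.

From the right, keep odd positions and double even positions (subtract 9 from any doubled value over 9):
  doubled (positions 2,4,...): 9 7 9 2 9 7 4 → sum 47
  kept (positions 1,3,...): 2 0 6 3 6 6 7 6 → sum 36
Total = 83.
83 mod 10 = 3, so the number is invalid.

invalid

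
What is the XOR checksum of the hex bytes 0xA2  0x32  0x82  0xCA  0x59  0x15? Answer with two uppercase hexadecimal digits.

XOR the bytes together:
  start with 0xA2
  0xA2 ⊕ 0x32 = 0x90
  0x90 ⊕ 0x82 = 0x12
  0x12 ⊕ 0xCA = 0xD8
  0xD8 ⊕ 0x59 = 0x81
  0x81 ⊕ 0x15 = 0x94

94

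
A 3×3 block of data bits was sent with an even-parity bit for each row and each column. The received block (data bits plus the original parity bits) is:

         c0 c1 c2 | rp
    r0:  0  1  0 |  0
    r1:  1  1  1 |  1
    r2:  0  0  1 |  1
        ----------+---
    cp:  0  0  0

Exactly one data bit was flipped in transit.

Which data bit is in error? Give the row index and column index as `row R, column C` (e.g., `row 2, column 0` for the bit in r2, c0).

row 0, column 0

Recompute each row's even parity and compare to rp:
  r0: data parity 1, sent rp 0 → mismatch
  r1: data parity 1, sent rp 1 → ok
  r2: data parity 1, sent rp 1 → ok
Recompute each column's even parity and compare to cp:
  c0: data parity 1, sent cp 0 → mismatch
  c1: data parity 0, sent cp 0 → ok
  c2: data parity 0, sent cp 0 → ok
Exactly one row (r0) and one column (c0) fail → the flipped bit is at their intersection.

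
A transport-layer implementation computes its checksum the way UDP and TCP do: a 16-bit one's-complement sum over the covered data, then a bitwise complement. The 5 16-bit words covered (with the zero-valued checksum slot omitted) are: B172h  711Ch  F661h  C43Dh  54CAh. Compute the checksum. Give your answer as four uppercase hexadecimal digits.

One's-complement addition (fold any carry out of bit 15 back into bit 0):
  0xB172 + 0x711C = 0x1228E → wrap carry → 0x228F
  0x228F + 0xF661 = 0x118F0 → wrap carry → 0x18F1
  0x18F1 + 0xC43D = 0x0DD2E
  0xDD2E + 0x54CA = 0x131F8 → wrap carry → 0x31F9
One's-complement sum = 0x31F9.
Checksum = ~0x31F9 & 0xFFFF = 0xCE06.

CE06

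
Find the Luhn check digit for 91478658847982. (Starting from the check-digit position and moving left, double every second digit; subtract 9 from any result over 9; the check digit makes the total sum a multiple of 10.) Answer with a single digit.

3

Partial digits right→left: 2 8 9 7 4 8 8 5 6 8 7 4 1 9
Double every second digit counting from the check-digit position (so the 1st, 3rd, 5th, ... of the partial from the right).
  doubled (with −9 where >9): 4 9 8 7 3 5 2 → sum 38
  kept as-is: 8 7 8 5 8 4 9 → sum 49
Total = 38 + 49 = 87.
Check digit = (10 − (87 mod 10)) mod 10 = 3.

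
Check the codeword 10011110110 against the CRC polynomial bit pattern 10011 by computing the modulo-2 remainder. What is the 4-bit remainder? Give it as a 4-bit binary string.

0011

Modulo-2 division of 10011110110 by 10011:
  pos 0: 10011 XOR 10011 = 00000
  pos 5: 11011 XOR 10011 = 01000
  pos 6: 10000 XOR 10011 = 00011
Remainder = 0011 (nonzero — an error is detected).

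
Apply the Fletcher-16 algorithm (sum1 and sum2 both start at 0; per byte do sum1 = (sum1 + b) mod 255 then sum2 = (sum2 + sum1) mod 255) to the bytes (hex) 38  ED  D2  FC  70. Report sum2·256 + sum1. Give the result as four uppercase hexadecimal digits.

B366

Running sums (mod 255):
  after byte 0 (38): sum1=56, sum2=56
  after byte 1 (ED): sum1=38, sum2=94
  after byte 2 (D2): sum1=248, sum2=87
  after byte 3 (FC): sum1=245, sum2=77
  after byte 4 (70): sum1=102, sum2=179
Checksum = sum2·256 + sum1 = 179·256 + 102 = 45926 = 0xB366.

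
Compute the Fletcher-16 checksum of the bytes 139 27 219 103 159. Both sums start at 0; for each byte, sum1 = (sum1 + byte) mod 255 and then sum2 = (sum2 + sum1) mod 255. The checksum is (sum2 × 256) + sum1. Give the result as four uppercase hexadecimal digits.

2889

Running sums (mod 255):
  after byte 0 (139): sum1=139, sum2=139
  after byte 1 (27): sum1=166, sum2=50
  after byte 2 (219): sum1=130, sum2=180
  after byte 3 (103): sum1=233, sum2=158
  after byte 4 (159): sum1=137, sum2=40
Checksum = sum2·256 + sum1 = 40·256 + 137 = 10377 = 0x2889.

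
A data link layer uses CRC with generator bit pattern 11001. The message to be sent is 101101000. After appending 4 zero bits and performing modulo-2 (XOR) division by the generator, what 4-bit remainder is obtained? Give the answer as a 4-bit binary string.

Append 4 zeros: 1011010000000. Divide by 11001 (XOR where the leading bit is 1):
  pos 0: 10110 XOR 11001 = 01111
  pos 1: 11111 XOR 11001 = 00110
  pos 3: 11000 XOR 11001 = 00001
  pos 7: 10000 XOR 11001 = 01001
  pos 8: 10010 XOR 11001 = 01011
Remainder (last 4 bits) = 1011. This is the CRC / FCS.

1011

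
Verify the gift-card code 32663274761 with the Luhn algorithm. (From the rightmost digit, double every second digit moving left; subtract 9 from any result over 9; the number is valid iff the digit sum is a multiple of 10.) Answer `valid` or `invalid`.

From the right, keep odd positions and double even positions (subtract 9 from any doubled value over 9):
  doubled (positions 2,4,...): 3 8 4 3 4 → sum 22
  kept (positions 1,3,...): 1 7 7 3 6 3 → sum 27
Total = 49.
49 mod 10 = 9, so the number is invalid.

invalid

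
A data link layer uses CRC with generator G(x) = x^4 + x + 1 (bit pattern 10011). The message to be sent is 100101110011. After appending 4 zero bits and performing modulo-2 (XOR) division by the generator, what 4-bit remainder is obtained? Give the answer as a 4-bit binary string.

0011

Append 4 zeros: 1001011100110000. Divide by 10011 (XOR where the leading bit is 1):
  pos 0: 10010 XOR 10011 = 00001
  pos 4: 11110 XOR 10011 = 01101
  pos 5: 11010 XOR 10011 = 01001
  pos 6: 10011 XOR 10011 = 00000
  pos 11: 10000 XOR 10011 = 00011
Remainder (last 4 bits) = 0011. This is the CRC / FCS.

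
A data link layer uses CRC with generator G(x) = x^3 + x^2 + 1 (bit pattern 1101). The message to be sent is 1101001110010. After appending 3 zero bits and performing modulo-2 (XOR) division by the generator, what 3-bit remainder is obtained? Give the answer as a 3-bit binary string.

Append 3 zeros: 1101001110010000. Divide by 1101 (XOR where the leading bit is 1):
  pos 0: 1101 XOR 1101 = 0000
  pos 6: 1110 XOR 1101 = 0011
  pos 8: 1101 XOR 1101 = 0000
Remainder (last 3 bits) = 000. This is the CRC / FCS.

000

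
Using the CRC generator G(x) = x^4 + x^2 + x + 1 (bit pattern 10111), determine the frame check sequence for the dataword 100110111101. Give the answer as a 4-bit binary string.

0000

Append 4 zeros: 1001101111010000. Divide by 10111 (XOR where the leading bit is 1):
  pos 0: 10011 XOR 10111 = 00100
  pos 2: 10001 XOR 10111 = 00110
  pos 4: 11011 XOR 10111 = 01100
  pos 5: 11001 XOR 10111 = 01110
  pos 6: 11100 XOR 10111 = 01011
  pos 7: 10111 XOR 10111 = 00000
Remainder (last 4 bits) = 0000. This is the CRC / FCS.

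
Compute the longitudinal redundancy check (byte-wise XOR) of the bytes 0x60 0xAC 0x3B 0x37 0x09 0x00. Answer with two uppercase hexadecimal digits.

C9

XOR the bytes together:
  start with 0x60
  0x60 ⊕ 0xAC = 0xCC
  0xCC ⊕ 0x3B = 0xF7
  0xF7 ⊕ 0x37 = 0xC0
  0xC0 ⊕ 0x09 = 0xC9
  0xC9 ⊕ 0x00 = 0xC9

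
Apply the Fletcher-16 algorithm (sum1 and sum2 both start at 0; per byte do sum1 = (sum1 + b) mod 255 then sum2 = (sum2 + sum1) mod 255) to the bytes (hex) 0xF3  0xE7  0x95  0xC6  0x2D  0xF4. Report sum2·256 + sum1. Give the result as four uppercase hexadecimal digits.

395A

Running sums (mod 255):
  after byte 0 (0xF3): sum1=243, sum2=243
  after byte 1 (0xE7): sum1=219, sum2=207
  after byte 2 (0x95): sum1=113, sum2=65
  after byte 3 (0xC6): sum1=56, sum2=121
  after byte 4 (0x2D): sum1=101, sum2=222
  after byte 5 (0xF4): sum1=90, sum2=57
Checksum = sum2·256 + sum1 = 57·256 + 90 = 14682 = 0x395A.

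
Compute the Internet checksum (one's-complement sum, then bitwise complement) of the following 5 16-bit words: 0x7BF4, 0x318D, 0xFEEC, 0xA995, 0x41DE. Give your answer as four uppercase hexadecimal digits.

681D

One's-complement addition (fold any carry out of bit 15 back into bit 0):
  0x7BF4 + 0x318D = 0x0AD81
  0xAD81 + 0xFEEC = 0x1AC6D → wrap carry → 0xAC6E
  0xAC6E + 0xA995 = 0x15603 → wrap carry → 0x5604
  0x5604 + 0x41DE = 0x097E2
One's-complement sum = 0x97E2.
Checksum = ~0x97E2 & 0xFFFF = 0x681D.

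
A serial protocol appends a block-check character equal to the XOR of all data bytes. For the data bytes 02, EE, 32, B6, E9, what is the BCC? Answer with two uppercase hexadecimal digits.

81

XOR the bytes together:
  start with 0x02
  0x02 ⊕ 0xEE = 0xEC
  0xEC ⊕ 0x32 = 0xDE
  0xDE ⊕ 0xB6 = 0x68
  0x68 ⊕ 0xE9 = 0x81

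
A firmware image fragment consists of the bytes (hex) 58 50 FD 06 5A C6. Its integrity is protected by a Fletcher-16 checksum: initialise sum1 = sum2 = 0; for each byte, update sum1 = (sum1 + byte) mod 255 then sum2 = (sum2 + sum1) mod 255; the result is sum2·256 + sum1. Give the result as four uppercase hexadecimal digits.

29CD

Running sums (mod 255):
  after byte 0 (58): sum1=88, sum2=88
  after byte 1 (50): sum1=168, sum2=1
  after byte 2 (FD): sum1=166, sum2=167
  after byte 3 (06): sum1=172, sum2=84
  after byte 4 (5A): sum1=7, sum2=91
  after byte 5 (C6): sum1=205, sum2=41
Checksum = sum2·256 + sum1 = 41·256 + 205 = 10701 = 0x29CD.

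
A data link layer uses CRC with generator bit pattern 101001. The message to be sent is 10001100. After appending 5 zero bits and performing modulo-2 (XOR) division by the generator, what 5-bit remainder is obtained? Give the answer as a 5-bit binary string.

Append 5 zeros: 1000110000000. Divide by 101001 (XOR where the leading bit is 1):
  pos 0: 100011 XOR 101001 = 001010
  pos 2: 101000 XOR 101001 = 000001
  pos 7: 100000 XOR 101001 = 001001
Remainder (last 5 bits) = 01001. This is the CRC / FCS.

01001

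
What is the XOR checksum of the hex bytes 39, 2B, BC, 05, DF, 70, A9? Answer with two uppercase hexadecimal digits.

XOR the bytes together:
  start with 0x39
  0x39 ⊕ 0x2B = 0x12
  0x12 ⊕ 0xBC = 0xAE
  0xAE ⊕ 0x05 = 0xAB
  0xAB ⊕ 0xDF = 0x74
  0x74 ⊕ 0x70 = 0x04
  0x04 ⊕ 0xA9 = 0xAD

AD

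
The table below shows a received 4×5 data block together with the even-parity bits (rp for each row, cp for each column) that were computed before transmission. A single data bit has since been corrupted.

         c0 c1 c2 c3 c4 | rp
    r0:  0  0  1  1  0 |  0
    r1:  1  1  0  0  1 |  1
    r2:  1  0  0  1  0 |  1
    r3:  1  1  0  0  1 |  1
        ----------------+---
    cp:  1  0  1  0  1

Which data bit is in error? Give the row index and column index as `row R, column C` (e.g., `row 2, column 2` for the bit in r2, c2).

Recompute each row's even parity and compare to rp:
  r0: data parity 0, sent rp 0 → ok
  r1: data parity 1, sent rp 1 → ok
  r2: data parity 0, sent rp 1 → mismatch
  r3: data parity 1, sent rp 1 → ok
Recompute each column's even parity and compare to cp:
  c0: data parity 1, sent cp 1 → ok
  c1: data parity 0, sent cp 0 → ok
  c2: data parity 1, sent cp 1 → ok
  c3: data parity 0, sent cp 0 → ok
  c4: data parity 0, sent cp 1 → mismatch
Exactly one row (r2) and one column (c4) fail → the flipped bit is at their intersection.

row 2, column 4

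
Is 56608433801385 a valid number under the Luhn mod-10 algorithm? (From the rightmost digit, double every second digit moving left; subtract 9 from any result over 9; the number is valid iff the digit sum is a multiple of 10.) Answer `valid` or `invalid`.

invalid

From the right, keep odd positions and double even positions (subtract 9 from any doubled value over 9):
  doubled (positions 2,4,...): 7 2 7 6 7 3 1 → sum 33
  kept (positions 1,3,...): 5 3 0 3 4 0 6 → sum 21
Total = 54.
54 mod 10 = 4, so the number is invalid.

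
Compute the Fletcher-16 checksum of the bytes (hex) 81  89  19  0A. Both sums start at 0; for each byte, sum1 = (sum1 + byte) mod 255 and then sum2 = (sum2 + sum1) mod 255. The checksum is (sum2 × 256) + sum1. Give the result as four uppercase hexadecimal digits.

DE2E

Running sums (mod 255):
  after byte 0 (81): sum1=129, sum2=129
  after byte 1 (89): sum1=11, sum2=140
  after byte 2 (19): sum1=36, sum2=176
  after byte 3 (0A): sum1=46, sum2=222
Checksum = sum2·256 + sum1 = 222·256 + 46 = 56878 = 0xDE2E.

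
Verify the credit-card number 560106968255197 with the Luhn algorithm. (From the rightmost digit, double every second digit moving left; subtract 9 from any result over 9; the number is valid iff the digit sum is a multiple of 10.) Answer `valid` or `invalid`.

valid

From the right, keep odd positions and double even positions (subtract 9 from any doubled value over 9):
  doubled (positions 2,4,...): 9 1 4 3 3 2 3 → sum 25
  kept (positions 1,3,...): 7 1 5 8 9 0 0 5 → sum 35
Total = 60.
60 mod 10 = 0, so the number is valid.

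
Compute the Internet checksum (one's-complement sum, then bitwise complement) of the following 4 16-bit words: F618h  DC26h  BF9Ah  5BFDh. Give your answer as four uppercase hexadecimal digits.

One's-complement addition (fold any carry out of bit 15 back into bit 0):
  0xF618 + 0xDC26 = 0x1D23E → wrap carry → 0xD23F
  0xD23F + 0xBF9A = 0x191D9 → wrap carry → 0x91DA
  0x91DA + 0x5BFD = 0x0EDD7
One's-complement sum = 0xEDD7.
Checksum = ~0xEDD7 & 0xFFFF = 0x1228.

1228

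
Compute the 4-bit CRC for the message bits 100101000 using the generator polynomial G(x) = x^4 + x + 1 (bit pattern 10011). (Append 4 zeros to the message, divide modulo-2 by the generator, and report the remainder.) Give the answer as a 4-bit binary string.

Append 4 zeros: 1001010000000. Divide by 10011 (XOR where the leading bit is 1):
  pos 0: 10010 XOR 10011 = 00001
  pos 4: 11000 XOR 10011 = 01011
  pos 5: 10110 XOR 10011 = 00101
  pos 7: 10100 XOR 10011 = 00111
Remainder (last 4 bits) = 1110. This is the CRC / FCS.

1110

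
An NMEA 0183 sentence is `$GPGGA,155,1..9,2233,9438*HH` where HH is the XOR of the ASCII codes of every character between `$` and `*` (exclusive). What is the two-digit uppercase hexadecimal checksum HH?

69

XOR the ASCII codes of the payload characters:
  'G' = 0x47 → acc = 0x47
  'P' = 0x50 → acc = 0x17
  'G' = 0x47 → acc = 0x50
  'G' = 0x47 → acc = 0x17
  'A' = 0x41 → acc = 0x56
  ',' = 0x2C → acc = 0x7A
  '1' = 0x31 → acc = 0x4B
  '5' = 0x35 → acc = 0x7E
  '5' = 0x35 → acc = 0x4B
  ',' = 0x2C → acc = 0x67
  '1' = 0x31 → acc = 0x56
  '.' = 0x2E → acc = 0x78
  '.' = 0x2E → acc = 0x56
  '9' = 0x39 → acc = 0x6F
  ',' = 0x2C → acc = 0x43
  '2' = 0x32 → acc = 0x71
  '2' = 0x32 → acc = 0x43
  '3' = 0x33 → acc = 0x70
  '3' = 0x33 → acc = 0x43
  ',' = 0x2C → acc = 0x6F
  '9' = 0x39 → acc = 0x56
  '4' = 0x34 → acc = 0x62
  '3' = 0x33 → acc = 0x51
  '8' = 0x38 → acc = 0x69
Checksum = 0x69.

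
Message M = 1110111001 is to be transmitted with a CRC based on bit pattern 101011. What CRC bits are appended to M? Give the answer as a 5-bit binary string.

Append 5 zeros: 111011100100000. Divide by 101011 (XOR where the leading bit is 1):
  pos 0: 111011 XOR 101011 = 010000
  pos 1: 100001 XOR 101011 = 001010
  pos 3: 101000 XOR 101011 = 000011
  pos 7: 111000 XOR 101011 = 010011
  pos 8: 100110 XOR 101011 = 001101
Remainder (last 5 bits) = 11010. This is the CRC / FCS.

11010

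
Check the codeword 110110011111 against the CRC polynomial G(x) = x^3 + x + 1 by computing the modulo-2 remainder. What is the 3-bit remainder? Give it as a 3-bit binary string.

100

Modulo-2 division of 110110011111 by 1011:
  pos 0: 1101 XOR 1011 = 0110
  pos 1: 1101 XOR 1011 = 0110
  pos 2: 1100 XOR 1011 = 0111
  pos 3: 1110 XOR 1011 = 0101
  pos 4: 1011 XOR 1011 = 0000
  pos 8: 1111 XOR 1011 = 0100
Remainder = 100 (nonzero — an error is detected).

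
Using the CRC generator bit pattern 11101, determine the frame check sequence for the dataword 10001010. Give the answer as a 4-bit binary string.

Append 4 zeros: 100010100000. Divide by 11101 (XOR where the leading bit is 1):
  pos 0: 10001 XOR 11101 = 01100
  pos 1: 11000 XOR 11101 = 00101
  pos 3: 10110 XOR 11101 = 01011
  pos 4: 10110 XOR 11101 = 01011
  pos 5: 10110 XOR 11101 = 01011
  pos 6: 10110 XOR 11101 = 01011
  pos 7: 10110 XOR 11101 = 01011
Remainder (last 4 bits) = 1011. This is the CRC / FCS.

1011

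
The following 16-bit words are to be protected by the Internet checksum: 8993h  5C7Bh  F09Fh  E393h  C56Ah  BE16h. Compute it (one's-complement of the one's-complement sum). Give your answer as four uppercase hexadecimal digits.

C23B

One's-complement addition (fold any carry out of bit 15 back into bit 0):
  0x8993 + 0x5C7B = 0x0E60E
  0xE60E + 0xF09F = 0x1D6AD → wrap carry → 0xD6AE
  0xD6AE + 0xE393 = 0x1BA41 → wrap carry → 0xBA42
  0xBA42 + 0xC56A = 0x17FAC → wrap carry → 0x7FAD
  0x7FAD + 0xBE16 = 0x13DC3 → wrap carry → 0x3DC4
One's-complement sum = 0x3DC4.
Checksum = ~0x3DC4 & 0xFFFF = 0xC23B.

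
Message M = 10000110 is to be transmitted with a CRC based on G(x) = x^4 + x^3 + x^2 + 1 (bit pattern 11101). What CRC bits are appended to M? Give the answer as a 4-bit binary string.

Append 4 zeros: 100001100000. Divide by 11101 (XOR where the leading bit is 1):
  pos 0: 10000 XOR 11101 = 01101
  pos 1: 11011 XOR 11101 = 00110
  pos 3: 11010 XOR 11101 = 00111
  pos 5: 11100 XOR 11101 = 00001
Remainder (last 4 bits) = 0100. This is the CRC / FCS.

0100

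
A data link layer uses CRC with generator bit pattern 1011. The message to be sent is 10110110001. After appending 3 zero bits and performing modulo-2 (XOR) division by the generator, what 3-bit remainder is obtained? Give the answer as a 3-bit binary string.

Append 3 zeros: 10110110001000. Divide by 1011 (XOR where the leading bit is 1):
  pos 0: 1011 XOR 1011 = 0000
  pos 5: 1100 XOR 1011 = 0111
  pos 6: 1110 XOR 1011 = 0101
  pos 7: 1011 XOR 1011 = 0000
Remainder (last 3 bits) = 000. This is the CRC / FCS.

000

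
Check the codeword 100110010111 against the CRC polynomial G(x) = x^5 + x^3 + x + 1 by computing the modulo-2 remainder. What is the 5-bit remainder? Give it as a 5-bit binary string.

Modulo-2 division of 100110010111 by 101011:
  pos 0: 100110 XOR 101011 = 001101
  pos 2: 110101 XOR 101011 = 011110
  pos 3: 111100 XOR 101011 = 010111
  pos 4: 101111 XOR 101011 = 000100
Remainder = 10011 (nonzero — an error is detected).

10011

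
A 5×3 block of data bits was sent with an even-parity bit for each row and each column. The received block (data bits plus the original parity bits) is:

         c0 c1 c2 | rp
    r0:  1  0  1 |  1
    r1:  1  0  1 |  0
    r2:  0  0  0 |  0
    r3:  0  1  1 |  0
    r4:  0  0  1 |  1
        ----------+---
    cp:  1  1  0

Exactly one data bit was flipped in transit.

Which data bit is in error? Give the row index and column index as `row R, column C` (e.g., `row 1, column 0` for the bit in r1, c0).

Recompute each row's even parity and compare to rp:
  r0: data parity 0, sent rp 1 → mismatch
  r1: data parity 0, sent rp 0 → ok
  r2: data parity 0, sent rp 0 → ok
  r3: data parity 0, sent rp 0 → ok
  r4: data parity 1, sent rp 1 → ok
Recompute each column's even parity and compare to cp:
  c0: data parity 0, sent cp 1 → mismatch
  c1: data parity 1, sent cp 1 → ok
  c2: data parity 0, sent cp 0 → ok
Exactly one row (r0) and one column (c0) fail → the flipped bit is at their intersection.

row 0, column 0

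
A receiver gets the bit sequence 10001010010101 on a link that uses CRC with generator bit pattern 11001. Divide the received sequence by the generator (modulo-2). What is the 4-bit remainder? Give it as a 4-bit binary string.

1000

Modulo-2 division of 10001010010101 by 11001:
  pos 0: 10001 XOR 11001 = 01000
  pos 1: 10000 XOR 11001 = 01001
  pos 2: 10011 XOR 11001 = 01010
  pos 3: 10100 XOR 11001 = 01101
  pos 4: 11010 XOR 11001 = 00011
  pos 7: 11101 XOR 11001 = 00100
  pos 9: 10001 XOR 11001 = 01000
Remainder = 1000 (nonzero — an error is detected).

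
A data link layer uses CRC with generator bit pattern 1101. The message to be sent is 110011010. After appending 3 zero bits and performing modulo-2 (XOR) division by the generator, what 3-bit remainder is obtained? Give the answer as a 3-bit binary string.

010

Append 3 zeros: 110011010000. Divide by 1101 (XOR where the leading bit is 1):
  pos 0: 1100 XOR 1101 = 0001
  pos 3: 1110 XOR 1101 = 0011
  pos 5: 1110 XOR 1101 = 0011
  pos 7: 1100 XOR 1101 = 0001
Remainder (last 3 bits) = 010. This is the CRC / FCS.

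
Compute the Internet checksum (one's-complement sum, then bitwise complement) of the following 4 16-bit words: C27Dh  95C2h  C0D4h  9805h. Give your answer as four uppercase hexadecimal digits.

One's-complement addition (fold any carry out of bit 15 back into bit 0):
  0xC27D + 0x95C2 = 0x1583F → wrap carry → 0x5840
  0x5840 + 0xC0D4 = 0x11914 → wrap carry → 0x1915
  0x1915 + 0x9805 = 0x0B11A
One's-complement sum = 0xB11A.
Checksum = ~0xB11A & 0xFFFF = 0x4EE5.

4EE5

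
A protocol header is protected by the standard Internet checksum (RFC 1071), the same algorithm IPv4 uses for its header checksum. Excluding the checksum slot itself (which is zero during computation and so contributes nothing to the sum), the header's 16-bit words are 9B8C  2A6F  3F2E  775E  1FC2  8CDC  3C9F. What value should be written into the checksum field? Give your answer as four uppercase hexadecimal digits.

9A39

One's-complement addition (fold any carry out of bit 15 back into bit 0):
  0x9B8C + 0x2A6F = 0x0C5FB
  0xC5FB + 0x3F2E = 0x10529 → wrap carry → 0x052A
  0x052A + 0x775E = 0x07C88
  0x7C88 + 0x1FC2 = 0x09C4A
  0x9C4A + 0x8CDC = 0x12926 → wrap carry → 0x2927
  0x2927 + 0x3C9F = 0x065C6
One's-complement sum = 0x65C6.
Checksum = ~0x65C6 & 0xFFFF = 0x9A39.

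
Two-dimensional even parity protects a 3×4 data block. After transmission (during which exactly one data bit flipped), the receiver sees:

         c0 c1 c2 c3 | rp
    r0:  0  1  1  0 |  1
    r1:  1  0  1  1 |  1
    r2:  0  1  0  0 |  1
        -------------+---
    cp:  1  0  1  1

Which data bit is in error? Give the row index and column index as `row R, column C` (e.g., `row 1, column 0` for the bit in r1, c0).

Recompute each row's even parity and compare to rp:
  r0: data parity 0, sent rp 1 → mismatch
  r1: data parity 1, sent rp 1 → ok
  r2: data parity 1, sent rp 1 → ok
Recompute each column's even parity and compare to cp:
  c0: data parity 1, sent cp 1 → ok
  c1: data parity 0, sent cp 0 → ok
  c2: data parity 0, sent cp 1 → mismatch
  c3: data parity 1, sent cp 1 → ok
Exactly one row (r0) and one column (c2) fail → the flipped bit is at their intersection.

row 0, column 2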